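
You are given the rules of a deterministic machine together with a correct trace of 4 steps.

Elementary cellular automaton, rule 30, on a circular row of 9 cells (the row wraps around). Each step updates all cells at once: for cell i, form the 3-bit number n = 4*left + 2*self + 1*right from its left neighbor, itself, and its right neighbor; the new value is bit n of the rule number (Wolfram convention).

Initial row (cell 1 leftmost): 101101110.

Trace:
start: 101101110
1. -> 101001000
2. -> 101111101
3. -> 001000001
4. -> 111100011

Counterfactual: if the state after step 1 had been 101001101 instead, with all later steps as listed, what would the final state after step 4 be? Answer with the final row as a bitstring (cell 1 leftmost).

000101100

state after step 1 := 101001101
2. -> 001111001
3. -> 111000111
4. -> 000101100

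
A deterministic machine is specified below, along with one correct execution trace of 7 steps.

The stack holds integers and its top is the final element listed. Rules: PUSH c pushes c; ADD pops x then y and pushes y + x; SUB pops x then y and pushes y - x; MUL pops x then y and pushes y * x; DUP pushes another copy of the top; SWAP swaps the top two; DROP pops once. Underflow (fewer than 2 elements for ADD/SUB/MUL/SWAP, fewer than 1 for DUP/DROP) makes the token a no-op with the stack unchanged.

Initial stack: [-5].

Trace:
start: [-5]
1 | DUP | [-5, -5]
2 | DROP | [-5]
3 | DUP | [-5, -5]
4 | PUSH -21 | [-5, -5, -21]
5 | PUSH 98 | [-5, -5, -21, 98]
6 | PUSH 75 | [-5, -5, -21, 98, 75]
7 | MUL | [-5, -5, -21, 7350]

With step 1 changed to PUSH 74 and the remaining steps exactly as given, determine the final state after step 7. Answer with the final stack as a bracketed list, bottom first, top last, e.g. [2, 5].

(re-executing from step 1 with the substitution; state before step 1: [-5])
1 | PUSH 74 | [-5, 74]
2 | DROP | [-5]
3 | DUP | [-5, -5]
4 | PUSH -21 | [-5, -5, -21]
5 | PUSH 98 | [-5, -5, -21, 98]
6 | PUSH 75 | [-5, -5, -21, 98, 75]
7 | MUL | [-5, -5, -21, 7350]

[-5, -5, -21, 7350]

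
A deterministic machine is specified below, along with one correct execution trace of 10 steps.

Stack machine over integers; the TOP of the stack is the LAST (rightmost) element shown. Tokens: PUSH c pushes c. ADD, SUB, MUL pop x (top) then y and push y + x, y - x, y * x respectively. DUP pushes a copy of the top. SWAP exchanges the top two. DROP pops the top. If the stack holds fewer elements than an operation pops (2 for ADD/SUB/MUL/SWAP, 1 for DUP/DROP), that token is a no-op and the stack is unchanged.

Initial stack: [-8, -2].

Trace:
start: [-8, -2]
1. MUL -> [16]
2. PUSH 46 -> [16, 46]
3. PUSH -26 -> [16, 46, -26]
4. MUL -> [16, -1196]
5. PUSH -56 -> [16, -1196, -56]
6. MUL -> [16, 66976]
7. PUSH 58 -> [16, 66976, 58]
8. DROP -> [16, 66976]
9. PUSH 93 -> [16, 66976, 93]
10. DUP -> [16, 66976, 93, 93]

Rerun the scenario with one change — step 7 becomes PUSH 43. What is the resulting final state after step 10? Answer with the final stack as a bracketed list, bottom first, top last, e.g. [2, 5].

[16, 66976, 93, 93]

(re-executing from step 7 with the substitution; state before step 7: [16, 66976])
7. PUSH 43 -> [16, 66976, 43]
8. DROP -> [16, 66976]
9. PUSH 93 -> [16, 66976, 93]
10. DUP -> [16, 66976, 93, 93]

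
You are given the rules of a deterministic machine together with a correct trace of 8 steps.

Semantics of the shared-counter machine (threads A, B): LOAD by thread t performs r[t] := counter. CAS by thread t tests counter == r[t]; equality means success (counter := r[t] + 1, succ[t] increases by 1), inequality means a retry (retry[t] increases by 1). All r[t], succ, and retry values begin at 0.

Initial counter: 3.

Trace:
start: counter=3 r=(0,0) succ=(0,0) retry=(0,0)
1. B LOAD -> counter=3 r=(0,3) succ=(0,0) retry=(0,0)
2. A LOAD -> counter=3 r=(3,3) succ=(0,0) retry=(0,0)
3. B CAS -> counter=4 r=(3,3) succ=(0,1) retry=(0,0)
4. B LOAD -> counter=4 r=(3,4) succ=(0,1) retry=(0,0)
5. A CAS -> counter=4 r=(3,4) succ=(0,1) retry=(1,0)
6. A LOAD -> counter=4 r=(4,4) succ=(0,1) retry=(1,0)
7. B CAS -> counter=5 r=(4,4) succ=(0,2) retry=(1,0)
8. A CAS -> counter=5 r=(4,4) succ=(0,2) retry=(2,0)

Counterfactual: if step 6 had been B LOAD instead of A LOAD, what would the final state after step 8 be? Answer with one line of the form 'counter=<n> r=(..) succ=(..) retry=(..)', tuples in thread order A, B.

(re-executing from step 6 with the substitution; state before step 6: counter=4 r=(3,4) succ=(0,1) retry=(1,0))
6. B LOAD -> counter=4 r=(3,4) succ=(0,1) retry=(1,0)
7. B CAS -> counter=5 r=(3,4) succ=(0,2) retry=(1,0)
8. A CAS -> counter=5 r=(3,4) succ=(0,2) retry=(2,0)

counter=5 r=(3,4) succ=(0,2) retry=(2,0)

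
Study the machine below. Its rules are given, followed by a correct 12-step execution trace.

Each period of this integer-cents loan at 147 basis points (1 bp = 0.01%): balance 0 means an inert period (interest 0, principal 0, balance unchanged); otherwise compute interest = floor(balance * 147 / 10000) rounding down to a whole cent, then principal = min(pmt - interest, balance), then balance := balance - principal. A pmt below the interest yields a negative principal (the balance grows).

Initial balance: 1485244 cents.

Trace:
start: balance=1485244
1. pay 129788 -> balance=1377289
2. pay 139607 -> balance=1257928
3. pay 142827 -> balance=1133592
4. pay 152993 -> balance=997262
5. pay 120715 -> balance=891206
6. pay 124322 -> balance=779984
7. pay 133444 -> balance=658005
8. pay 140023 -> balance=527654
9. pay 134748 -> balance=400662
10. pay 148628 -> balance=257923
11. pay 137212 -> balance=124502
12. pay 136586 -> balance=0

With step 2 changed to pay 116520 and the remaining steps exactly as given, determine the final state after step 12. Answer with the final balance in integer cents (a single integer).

(re-executing from step 2 with the substitution; state before step 2: balance=1377289)
2. pay 116520 -> balance=1281015
3. pay 142827 -> balance=1157018
4. pay 152993 -> balance=1021033
5. pay 120715 -> balance=915327
6. pay 124322 -> balance=804460
7. pay 133444 -> balance=682841
8. pay 140023 -> balance=552855
9. pay 134748 -> balance=426233
10. pay 148628 -> balance=283870
11. pay 137212 -> balance=150830
12. pay 136586 -> balance=16461

16461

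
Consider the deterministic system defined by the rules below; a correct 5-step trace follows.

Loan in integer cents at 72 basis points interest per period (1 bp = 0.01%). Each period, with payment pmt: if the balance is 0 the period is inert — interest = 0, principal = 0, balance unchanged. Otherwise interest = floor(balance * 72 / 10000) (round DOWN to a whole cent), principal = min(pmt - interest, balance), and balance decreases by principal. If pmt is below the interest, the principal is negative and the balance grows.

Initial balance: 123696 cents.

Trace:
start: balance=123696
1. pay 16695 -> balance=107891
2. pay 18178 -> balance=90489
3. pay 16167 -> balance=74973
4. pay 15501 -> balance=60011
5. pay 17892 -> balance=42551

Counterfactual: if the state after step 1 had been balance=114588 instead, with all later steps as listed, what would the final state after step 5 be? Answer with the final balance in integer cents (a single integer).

state after step 1 := balance=114588
2. pay 18178 -> balance=97235
3. pay 16167 -> balance=81768
4. pay 15501 -> balance=66855
5. pay 17892 -> balance=49444

49444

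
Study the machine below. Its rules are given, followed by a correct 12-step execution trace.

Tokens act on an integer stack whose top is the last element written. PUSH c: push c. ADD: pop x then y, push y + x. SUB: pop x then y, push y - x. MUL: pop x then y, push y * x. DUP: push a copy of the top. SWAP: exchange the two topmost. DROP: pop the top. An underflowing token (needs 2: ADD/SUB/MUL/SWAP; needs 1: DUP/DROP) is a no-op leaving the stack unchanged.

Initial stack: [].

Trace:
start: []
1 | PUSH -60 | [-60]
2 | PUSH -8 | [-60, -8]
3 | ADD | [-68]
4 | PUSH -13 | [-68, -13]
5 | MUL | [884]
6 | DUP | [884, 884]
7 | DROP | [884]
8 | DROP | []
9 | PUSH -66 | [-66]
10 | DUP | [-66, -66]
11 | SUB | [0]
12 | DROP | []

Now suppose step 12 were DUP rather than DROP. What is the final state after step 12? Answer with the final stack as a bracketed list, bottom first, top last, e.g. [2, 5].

(re-executing from step 12 with the substitution; state before step 12: [0])
12 | DUP | [0, 0]

[0, 0]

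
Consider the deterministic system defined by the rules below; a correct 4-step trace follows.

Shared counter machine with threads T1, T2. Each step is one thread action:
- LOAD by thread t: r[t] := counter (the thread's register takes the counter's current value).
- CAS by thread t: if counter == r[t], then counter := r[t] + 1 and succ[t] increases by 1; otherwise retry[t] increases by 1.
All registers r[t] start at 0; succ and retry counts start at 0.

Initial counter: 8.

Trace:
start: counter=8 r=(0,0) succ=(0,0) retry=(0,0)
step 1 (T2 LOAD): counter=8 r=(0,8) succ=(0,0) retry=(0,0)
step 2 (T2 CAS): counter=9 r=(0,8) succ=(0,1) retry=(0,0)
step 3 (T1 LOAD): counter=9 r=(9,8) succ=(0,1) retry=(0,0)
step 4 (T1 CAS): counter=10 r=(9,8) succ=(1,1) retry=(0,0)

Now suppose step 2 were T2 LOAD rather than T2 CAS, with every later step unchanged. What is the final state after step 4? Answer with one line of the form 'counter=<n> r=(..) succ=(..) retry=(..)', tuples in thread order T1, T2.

counter=9 r=(8,8) succ=(1,0) retry=(0,0)

(re-executing from step 2 with the substitution; state before step 2: counter=8 r=(0,8) succ=(0,0) retry=(0,0))
step 2 (T2 LOAD): counter=8 r=(0,8) succ=(0,0) retry=(0,0)
step 3 (T1 LOAD): counter=8 r=(8,8) succ=(0,0) retry=(0,0)
step 4 (T1 CAS): counter=9 r=(8,8) succ=(1,0) retry=(0,0)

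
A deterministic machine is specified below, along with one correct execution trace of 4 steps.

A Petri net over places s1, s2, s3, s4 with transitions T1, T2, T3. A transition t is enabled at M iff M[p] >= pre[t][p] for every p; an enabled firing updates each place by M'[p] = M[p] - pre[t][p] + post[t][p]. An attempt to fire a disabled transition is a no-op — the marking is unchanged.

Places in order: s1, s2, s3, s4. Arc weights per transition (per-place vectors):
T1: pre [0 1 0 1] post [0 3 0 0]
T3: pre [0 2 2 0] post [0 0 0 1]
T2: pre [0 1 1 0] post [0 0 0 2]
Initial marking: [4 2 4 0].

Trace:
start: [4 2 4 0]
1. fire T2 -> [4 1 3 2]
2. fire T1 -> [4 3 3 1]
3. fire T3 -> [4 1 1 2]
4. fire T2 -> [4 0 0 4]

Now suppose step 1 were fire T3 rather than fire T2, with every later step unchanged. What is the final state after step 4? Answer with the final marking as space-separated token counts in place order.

4 0 2 1

(re-executing from step 1 with the substitution; state before step 1: [4 2 4 0])
1. fire T3 -> [4 0 2 1]
2. fire T1 -> [4 0 2 1]
3. fire T3 -> [4 0 2 1]
4. fire T2 -> [4 0 2 1]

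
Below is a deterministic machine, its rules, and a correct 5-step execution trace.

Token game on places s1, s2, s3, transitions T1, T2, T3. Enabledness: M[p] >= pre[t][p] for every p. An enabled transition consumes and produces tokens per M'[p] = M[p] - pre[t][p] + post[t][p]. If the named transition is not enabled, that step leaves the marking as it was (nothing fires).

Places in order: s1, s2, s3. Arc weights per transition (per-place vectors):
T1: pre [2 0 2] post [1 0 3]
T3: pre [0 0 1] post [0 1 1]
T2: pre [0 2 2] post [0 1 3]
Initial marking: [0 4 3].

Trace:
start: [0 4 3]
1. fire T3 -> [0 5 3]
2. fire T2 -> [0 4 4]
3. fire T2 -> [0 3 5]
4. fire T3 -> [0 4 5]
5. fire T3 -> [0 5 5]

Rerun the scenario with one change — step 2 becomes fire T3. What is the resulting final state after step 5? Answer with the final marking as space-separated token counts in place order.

0 7 4

(re-executing from step 2 with the substitution; state before step 2: [0 5 3])
2. fire T3 -> [0 6 3]
3. fire T2 -> [0 5 4]
4. fire T3 -> [0 6 4]
5. fire T3 -> [0 7 4]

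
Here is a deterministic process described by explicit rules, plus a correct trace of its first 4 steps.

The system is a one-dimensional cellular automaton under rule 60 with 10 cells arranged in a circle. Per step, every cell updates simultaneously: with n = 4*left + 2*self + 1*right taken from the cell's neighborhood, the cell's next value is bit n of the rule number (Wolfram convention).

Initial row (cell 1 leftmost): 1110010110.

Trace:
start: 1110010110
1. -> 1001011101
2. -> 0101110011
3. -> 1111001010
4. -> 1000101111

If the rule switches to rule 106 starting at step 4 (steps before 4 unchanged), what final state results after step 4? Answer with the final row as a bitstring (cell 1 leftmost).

1001010101

(re-executing step 4 under rule 106; state before step 4: 1111001010)
4. -> 1001010101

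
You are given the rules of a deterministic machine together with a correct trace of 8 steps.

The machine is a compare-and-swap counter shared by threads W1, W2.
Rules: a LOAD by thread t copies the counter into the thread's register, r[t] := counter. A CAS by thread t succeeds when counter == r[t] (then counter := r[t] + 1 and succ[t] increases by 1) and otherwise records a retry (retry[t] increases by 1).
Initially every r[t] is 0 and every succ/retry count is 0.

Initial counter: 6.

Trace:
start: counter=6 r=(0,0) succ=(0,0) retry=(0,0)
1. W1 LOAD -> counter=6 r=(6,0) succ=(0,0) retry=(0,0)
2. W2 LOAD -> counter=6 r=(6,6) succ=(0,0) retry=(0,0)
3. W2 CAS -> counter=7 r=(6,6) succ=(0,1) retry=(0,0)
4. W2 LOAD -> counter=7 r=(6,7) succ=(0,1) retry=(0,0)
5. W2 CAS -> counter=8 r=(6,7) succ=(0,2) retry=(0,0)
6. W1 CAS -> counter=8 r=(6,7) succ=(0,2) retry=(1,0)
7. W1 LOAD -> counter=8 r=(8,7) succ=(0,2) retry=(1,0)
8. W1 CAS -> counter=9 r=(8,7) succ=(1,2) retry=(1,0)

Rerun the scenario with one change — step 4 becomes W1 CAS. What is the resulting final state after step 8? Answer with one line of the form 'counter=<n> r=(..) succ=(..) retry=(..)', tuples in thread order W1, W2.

(re-executing from step 4 with the substitution; state before step 4: counter=7 r=(6,6) succ=(0,1) retry=(0,0))
4. W1 CAS -> counter=7 r=(6,6) succ=(0,1) retry=(1,0)
5. W2 CAS -> counter=7 r=(6,6) succ=(0,1) retry=(1,1)
6. W1 CAS -> counter=7 r=(6,6) succ=(0,1) retry=(2,1)
7. W1 LOAD -> counter=7 r=(7,6) succ=(0,1) retry=(2,1)
8. W1 CAS -> counter=8 r=(7,6) succ=(1,1) retry=(2,1)

counter=8 r=(7,6) succ=(1,1) retry=(2,1)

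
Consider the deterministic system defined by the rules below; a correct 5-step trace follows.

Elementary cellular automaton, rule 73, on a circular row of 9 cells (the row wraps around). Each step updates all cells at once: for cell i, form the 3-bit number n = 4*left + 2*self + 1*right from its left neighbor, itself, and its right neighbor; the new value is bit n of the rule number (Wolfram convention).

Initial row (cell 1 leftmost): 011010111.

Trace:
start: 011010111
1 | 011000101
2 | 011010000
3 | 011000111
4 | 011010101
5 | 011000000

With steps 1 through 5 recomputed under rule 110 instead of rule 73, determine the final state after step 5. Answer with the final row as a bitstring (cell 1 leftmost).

(re-executing steps 1..5 under rule 110; state before step 1: 011010111)
1 | 111111101
2 | 000000111
3 | 000001101
4 | 000011111
5 | 000110001

000110001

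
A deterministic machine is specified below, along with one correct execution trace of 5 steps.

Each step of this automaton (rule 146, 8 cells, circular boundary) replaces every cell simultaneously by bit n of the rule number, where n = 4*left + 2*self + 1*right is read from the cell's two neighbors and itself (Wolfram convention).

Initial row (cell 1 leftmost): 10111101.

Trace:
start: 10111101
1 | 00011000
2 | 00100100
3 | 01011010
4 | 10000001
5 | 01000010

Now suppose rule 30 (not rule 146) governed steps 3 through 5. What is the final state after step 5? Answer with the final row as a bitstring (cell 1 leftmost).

(re-executing steps 3..5 under rule 30; state before step 3: 00100100)
3 | 01111110
4 | 11000001
5 | 00100011

00100011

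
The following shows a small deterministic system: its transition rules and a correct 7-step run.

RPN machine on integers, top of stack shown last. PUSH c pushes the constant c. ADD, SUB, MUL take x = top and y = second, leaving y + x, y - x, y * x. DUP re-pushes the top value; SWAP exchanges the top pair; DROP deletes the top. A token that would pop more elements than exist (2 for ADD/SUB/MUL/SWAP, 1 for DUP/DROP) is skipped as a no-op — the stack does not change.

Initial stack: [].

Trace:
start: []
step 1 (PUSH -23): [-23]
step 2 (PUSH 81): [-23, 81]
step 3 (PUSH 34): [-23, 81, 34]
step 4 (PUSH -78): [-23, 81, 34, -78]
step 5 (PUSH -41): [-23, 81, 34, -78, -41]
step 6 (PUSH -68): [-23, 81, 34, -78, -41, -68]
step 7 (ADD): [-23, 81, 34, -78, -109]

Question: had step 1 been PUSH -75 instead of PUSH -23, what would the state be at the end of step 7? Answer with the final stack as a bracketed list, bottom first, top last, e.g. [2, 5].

(re-executing from step 1 with the substitution; state before step 1: [])
step 1 (PUSH -75): [-75]
step 2 (PUSH 81): [-75, 81]
step 3 (PUSH 34): [-75, 81, 34]
step 4 (PUSH -78): [-75, 81, 34, -78]
step 5 (PUSH -41): [-75, 81, 34, -78, -41]
step 6 (PUSH -68): [-75, 81, 34, -78, -41, -68]
step 7 (ADD): [-75, 81, 34, -78, -109]

[-75, 81, 34, -78, -109]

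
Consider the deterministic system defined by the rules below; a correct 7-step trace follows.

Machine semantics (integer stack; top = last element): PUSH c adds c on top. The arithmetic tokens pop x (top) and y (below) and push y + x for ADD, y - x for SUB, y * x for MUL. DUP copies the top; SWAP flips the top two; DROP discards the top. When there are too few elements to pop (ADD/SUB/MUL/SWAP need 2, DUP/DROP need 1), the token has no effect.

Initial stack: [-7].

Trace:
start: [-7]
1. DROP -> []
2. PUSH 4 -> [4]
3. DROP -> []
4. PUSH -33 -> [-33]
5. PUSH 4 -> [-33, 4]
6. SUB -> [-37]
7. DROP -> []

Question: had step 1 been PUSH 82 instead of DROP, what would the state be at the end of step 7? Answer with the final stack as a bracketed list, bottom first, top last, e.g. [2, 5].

(re-executing from step 1 with the substitution; state before step 1: [-7])
1. PUSH 82 -> [-7, 82]
2. PUSH 4 -> [-7, 82, 4]
3. DROP -> [-7, 82]
4. PUSH -33 -> [-7, 82, -33]
5. PUSH 4 -> [-7, 82, -33, 4]
6. SUB -> [-7, 82, -37]
7. DROP -> [-7, 82]

[-7, 82]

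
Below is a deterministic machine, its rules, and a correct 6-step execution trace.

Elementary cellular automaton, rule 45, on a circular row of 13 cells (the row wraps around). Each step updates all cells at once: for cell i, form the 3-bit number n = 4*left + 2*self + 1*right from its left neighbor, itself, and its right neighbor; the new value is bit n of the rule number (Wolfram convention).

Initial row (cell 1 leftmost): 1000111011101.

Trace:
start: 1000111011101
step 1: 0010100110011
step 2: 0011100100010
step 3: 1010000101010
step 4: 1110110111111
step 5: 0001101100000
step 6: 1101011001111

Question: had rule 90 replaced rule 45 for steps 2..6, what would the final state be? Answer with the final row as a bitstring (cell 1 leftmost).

1000001110011

(re-executing steps 2..6 under rule 90; state before step 2: 0010100110011)
step 2: 1100011111111
step 3: 0110110000000
step 4: 1110111000000
step 5: 1010101100001
step 6: 1000001110011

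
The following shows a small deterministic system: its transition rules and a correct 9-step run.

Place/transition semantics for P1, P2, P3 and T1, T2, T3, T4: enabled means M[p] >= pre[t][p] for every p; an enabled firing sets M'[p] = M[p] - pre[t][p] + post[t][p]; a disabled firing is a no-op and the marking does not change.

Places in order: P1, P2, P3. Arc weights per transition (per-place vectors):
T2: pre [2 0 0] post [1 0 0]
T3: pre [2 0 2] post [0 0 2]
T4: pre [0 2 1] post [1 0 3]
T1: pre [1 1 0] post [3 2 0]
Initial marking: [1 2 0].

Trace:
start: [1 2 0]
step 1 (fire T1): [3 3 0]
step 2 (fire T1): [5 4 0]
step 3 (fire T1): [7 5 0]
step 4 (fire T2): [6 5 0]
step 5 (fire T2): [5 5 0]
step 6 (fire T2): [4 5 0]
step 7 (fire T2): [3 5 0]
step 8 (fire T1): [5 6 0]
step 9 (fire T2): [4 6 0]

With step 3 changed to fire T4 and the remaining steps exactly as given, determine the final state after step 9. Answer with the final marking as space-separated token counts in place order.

2 5 0

(re-executing from step 3 with the substitution; state before step 3: [5 4 0])
step 3 (fire T4): [5 4 0]
step 4 (fire T2): [4 4 0]
step 5 (fire T2): [3 4 0]
step 6 (fire T2): [2 4 0]
step 7 (fire T2): [1 4 0]
step 8 (fire T1): [3 5 0]
step 9 (fire T2): [2 5 0]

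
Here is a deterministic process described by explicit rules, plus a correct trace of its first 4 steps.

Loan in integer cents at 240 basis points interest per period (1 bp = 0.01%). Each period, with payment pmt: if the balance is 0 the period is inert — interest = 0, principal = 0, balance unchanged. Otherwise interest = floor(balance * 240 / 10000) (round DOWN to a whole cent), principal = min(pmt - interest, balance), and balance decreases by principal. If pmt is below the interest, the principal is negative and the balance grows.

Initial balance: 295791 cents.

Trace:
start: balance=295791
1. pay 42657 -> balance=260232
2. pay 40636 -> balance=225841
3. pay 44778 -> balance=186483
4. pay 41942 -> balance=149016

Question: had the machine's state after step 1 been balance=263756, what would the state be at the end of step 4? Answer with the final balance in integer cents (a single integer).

152800

state after step 1 := balance=263756
2. pay 40636 -> balance=229450
3. pay 44778 -> balance=190178
4. pay 41942 -> balance=152800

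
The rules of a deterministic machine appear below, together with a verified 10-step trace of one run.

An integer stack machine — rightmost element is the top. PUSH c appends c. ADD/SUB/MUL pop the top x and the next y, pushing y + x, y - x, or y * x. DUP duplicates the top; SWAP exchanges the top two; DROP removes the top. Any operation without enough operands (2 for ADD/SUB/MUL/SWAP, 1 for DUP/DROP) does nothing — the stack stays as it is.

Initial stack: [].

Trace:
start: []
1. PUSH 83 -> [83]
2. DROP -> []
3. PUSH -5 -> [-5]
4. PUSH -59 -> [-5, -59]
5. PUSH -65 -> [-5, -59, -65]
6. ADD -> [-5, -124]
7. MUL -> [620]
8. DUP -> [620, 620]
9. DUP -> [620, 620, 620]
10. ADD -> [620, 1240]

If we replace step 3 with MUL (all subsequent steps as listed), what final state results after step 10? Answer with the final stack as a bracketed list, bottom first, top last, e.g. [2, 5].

[-124, -248]

(re-executing from step 3 with the substitution; state before step 3: [])
3. MUL -> []
4. PUSH -59 -> [-59]
5. PUSH -65 -> [-59, -65]
6. ADD -> [-124]
7. MUL -> [-124]
8. DUP -> [-124, -124]
9. DUP -> [-124, -124, -124]
10. ADD -> [-124, -248]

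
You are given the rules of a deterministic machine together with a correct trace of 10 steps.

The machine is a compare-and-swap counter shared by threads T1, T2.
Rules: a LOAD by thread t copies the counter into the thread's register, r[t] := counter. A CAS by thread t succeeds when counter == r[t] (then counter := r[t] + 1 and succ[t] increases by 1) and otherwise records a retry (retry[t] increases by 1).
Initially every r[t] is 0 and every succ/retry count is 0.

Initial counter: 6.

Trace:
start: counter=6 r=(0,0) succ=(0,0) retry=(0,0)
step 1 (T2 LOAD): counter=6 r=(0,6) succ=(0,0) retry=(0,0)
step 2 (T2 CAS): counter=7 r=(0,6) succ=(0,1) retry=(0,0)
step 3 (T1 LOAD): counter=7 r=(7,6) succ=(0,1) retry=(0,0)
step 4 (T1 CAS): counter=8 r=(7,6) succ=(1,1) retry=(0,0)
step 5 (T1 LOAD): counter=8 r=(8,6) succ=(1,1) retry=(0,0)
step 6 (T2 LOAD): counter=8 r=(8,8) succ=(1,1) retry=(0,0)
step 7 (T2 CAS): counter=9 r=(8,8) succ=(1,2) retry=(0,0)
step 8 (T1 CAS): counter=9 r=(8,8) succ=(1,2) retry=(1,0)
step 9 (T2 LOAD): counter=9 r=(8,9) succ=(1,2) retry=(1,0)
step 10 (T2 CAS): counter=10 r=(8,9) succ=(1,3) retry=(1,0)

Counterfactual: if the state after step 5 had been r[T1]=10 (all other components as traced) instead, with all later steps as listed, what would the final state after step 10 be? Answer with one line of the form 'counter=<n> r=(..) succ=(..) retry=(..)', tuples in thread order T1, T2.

state after step 5 := counter=8 r=(10,6) succ=(1,1) retry=(0,0)
step 6 (T2 LOAD): counter=8 r=(10,8) succ=(1,1) retry=(0,0)
step 7 (T2 CAS): counter=9 r=(10,8) succ=(1,2) retry=(0,0)
step 8 (T1 CAS): counter=9 r=(10,8) succ=(1,2) retry=(1,0)
step 9 (T2 LOAD): counter=9 r=(10,9) succ=(1,2) retry=(1,0)
step 10 (T2 CAS): counter=10 r=(10,9) succ=(1,3) retry=(1,0)

counter=10 r=(10,9) succ=(1,3) retry=(1,0)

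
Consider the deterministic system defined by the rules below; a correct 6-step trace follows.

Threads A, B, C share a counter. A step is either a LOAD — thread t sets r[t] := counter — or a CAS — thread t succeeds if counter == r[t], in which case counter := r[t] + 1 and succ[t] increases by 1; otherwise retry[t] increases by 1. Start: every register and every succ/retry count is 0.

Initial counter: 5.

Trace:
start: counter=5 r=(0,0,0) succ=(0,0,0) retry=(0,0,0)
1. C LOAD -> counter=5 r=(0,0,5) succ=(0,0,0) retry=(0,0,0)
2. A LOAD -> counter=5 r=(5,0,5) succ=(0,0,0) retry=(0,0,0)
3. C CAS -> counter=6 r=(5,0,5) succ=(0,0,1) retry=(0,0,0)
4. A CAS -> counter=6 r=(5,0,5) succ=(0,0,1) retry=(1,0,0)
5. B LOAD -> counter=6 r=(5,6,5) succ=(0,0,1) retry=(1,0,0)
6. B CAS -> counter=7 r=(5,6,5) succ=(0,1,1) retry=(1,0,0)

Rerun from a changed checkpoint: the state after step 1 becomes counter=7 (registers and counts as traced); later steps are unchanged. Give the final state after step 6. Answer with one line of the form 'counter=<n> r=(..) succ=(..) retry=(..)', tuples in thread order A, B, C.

state after step 1 := counter=7 r=(0,0,5) succ=(0,0,0) retry=(0,0,0)
2. A LOAD -> counter=7 r=(7,0,5) succ=(0,0,0) retry=(0,0,0)
3. C CAS -> counter=7 r=(7,0,5) succ=(0,0,0) retry=(0,0,1)
4. A CAS -> counter=8 r=(7,0,5) succ=(1,0,0) retry=(0,0,1)
5. B LOAD -> counter=8 r=(7,8,5) succ=(1,0,0) retry=(0,0,1)
6. B CAS -> counter=9 r=(7,8,5) succ=(1,1,0) retry=(0,0,1)

counter=9 r=(7,8,5) succ=(1,1,0) retry=(0,0,1)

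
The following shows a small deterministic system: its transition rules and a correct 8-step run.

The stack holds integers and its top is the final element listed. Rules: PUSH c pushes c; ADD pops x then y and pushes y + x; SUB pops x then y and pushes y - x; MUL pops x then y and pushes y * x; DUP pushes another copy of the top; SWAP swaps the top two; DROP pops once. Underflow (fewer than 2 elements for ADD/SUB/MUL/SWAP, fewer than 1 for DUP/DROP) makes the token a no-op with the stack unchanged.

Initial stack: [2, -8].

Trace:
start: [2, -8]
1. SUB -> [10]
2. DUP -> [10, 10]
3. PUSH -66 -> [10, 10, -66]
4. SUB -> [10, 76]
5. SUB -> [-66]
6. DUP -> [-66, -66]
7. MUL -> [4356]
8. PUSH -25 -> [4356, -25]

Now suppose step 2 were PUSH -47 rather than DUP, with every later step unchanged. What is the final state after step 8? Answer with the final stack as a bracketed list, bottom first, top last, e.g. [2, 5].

[81, -25]

(re-executing from step 2 with the substitution; state before step 2: [10])
2. PUSH -47 -> [10, -47]
3. PUSH -66 -> [10, -47, -66]
4. SUB -> [10, 19]
5. SUB -> [-9]
6. DUP -> [-9, -9]
7. MUL -> [81]
8. PUSH -25 -> [81, -25]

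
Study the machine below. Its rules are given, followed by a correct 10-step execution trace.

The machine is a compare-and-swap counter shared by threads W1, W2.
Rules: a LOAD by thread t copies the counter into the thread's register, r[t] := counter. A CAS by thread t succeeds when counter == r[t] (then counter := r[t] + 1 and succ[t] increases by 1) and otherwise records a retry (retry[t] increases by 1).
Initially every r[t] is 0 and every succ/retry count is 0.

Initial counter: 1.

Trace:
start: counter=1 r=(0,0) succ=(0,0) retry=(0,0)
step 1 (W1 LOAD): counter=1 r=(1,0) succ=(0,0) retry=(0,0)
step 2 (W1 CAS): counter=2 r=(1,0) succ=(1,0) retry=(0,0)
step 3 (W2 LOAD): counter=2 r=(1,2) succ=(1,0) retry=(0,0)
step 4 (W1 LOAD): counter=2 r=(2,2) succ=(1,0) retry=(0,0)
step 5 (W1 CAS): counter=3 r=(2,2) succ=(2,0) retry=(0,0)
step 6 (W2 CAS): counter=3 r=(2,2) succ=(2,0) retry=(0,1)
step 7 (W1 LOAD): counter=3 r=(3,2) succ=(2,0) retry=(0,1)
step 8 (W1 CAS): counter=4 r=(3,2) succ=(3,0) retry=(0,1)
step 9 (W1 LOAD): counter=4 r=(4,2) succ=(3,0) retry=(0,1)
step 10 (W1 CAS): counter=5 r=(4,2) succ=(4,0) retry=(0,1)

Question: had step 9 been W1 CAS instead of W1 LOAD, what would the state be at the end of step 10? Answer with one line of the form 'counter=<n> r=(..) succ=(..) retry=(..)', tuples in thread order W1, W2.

counter=4 r=(3,2) succ=(3,0) retry=(2,1)

(re-executing from step 9 with the substitution; state before step 9: counter=4 r=(3,2) succ=(3,0) retry=(0,1))
step 9 (W1 CAS): counter=4 r=(3,2) succ=(3,0) retry=(1,1)
step 10 (W1 CAS): counter=4 r=(3,2) succ=(3,0) retry=(2,1)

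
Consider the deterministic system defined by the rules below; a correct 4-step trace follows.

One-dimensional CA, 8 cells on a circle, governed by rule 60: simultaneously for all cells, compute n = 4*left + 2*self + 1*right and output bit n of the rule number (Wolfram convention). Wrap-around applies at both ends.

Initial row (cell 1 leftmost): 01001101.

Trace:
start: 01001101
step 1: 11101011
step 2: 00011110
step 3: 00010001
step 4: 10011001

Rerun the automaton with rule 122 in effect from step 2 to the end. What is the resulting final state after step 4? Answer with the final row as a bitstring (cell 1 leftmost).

11000001

(re-executing steps 2..4 under rule 122; state before step 2: 11101011)
step 2: 00110110
step 3: 01111111
step 4: 11000001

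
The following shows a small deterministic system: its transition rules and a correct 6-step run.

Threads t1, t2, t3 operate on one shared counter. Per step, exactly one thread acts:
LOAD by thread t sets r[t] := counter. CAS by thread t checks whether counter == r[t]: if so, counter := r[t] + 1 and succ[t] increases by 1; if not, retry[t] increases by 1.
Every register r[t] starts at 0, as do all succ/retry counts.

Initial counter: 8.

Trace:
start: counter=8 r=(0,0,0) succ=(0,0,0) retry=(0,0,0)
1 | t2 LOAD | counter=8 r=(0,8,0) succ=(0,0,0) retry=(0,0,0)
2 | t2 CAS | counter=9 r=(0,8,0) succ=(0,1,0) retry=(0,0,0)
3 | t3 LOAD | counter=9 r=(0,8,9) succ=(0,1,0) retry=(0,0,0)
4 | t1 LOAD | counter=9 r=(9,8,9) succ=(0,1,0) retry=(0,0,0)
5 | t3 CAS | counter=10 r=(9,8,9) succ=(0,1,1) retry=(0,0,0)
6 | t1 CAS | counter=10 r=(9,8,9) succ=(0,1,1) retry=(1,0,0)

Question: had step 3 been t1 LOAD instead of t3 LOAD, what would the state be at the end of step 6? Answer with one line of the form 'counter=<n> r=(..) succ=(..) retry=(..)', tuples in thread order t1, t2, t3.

counter=10 r=(9,8,0) succ=(1,1,0) retry=(0,0,1)

(re-executing from step 3 with the substitution; state before step 3: counter=9 r=(0,8,0) succ=(0,1,0) retry=(0,0,0))
3 | t1 LOAD | counter=9 r=(9,8,0) succ=(0,1,0) retry=(0,0,0)
4 | t1 LOAD | counter=9 r=(9,8,0) succ=(0,1,0) retry=(0,0,0)
5 | t3 CAS | counter=9 r=(9,8,0) succ=(0,1,0) retry=(0,0,1)
6 | t1 CAS | counter=10 r=(9,8,0) succ=(1,1,0) retry=(0,0,1)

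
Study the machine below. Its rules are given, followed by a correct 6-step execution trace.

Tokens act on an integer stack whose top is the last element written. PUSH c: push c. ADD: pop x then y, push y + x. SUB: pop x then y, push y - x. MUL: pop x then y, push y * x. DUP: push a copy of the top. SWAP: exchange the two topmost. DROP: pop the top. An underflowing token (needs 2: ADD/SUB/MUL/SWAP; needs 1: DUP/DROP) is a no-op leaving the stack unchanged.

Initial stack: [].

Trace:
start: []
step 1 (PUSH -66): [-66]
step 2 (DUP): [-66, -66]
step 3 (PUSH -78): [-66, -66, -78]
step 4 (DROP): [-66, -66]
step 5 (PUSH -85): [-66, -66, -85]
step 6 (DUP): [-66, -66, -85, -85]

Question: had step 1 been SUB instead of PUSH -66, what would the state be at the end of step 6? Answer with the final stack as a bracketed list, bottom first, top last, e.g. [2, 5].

[-85, -85]

(re-executing from step 1 with the substitution; state before step 1: [])
step 1 (SUB): []
step 2 (DUP): []
step 3 (PUSH -78): [-78]
step 4 (DROP): []
step 5 (PUSH -85): [-85]
step 6 (DUP): [-85, -85]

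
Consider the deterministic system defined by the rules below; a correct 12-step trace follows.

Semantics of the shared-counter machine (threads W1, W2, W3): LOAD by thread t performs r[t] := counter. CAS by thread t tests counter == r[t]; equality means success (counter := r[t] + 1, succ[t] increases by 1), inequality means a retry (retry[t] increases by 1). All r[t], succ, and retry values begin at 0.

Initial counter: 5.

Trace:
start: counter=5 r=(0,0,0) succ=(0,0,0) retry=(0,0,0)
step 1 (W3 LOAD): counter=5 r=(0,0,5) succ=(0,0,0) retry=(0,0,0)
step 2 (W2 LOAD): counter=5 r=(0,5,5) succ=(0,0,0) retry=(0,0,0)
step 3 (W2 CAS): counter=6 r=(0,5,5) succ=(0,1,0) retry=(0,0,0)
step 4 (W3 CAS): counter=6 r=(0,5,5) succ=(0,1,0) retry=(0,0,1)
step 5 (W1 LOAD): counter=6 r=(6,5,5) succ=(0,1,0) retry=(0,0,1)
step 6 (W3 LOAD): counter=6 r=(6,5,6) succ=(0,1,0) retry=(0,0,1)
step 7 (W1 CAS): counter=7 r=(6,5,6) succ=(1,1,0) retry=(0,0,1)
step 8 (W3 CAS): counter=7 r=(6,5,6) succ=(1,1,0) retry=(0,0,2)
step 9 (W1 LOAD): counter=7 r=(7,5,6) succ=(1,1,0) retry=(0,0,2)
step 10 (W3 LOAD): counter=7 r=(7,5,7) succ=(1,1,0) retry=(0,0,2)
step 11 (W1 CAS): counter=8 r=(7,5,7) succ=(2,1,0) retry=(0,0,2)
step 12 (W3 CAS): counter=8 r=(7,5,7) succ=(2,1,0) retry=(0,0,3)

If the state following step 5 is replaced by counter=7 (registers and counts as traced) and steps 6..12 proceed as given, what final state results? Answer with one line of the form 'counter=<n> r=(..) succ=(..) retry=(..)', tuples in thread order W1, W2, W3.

state after step 5 := counter=7 r=(6,5,5) succ=(0,1,0) retry=(0,0,1)
step 6 (W3 LOAD): counter=7 r=(6,5,7) succ=(0,1,0) retry=(0,0,1)
step 7 (W1 CAS): counter=7 r=(6,5,7) succ=(0,1,0) retry=(1,0,1)
step 8 (W3 CAS): counter=8 r=(6,5,7) succ=(0,1,1) retry=(1,0,1)
step 9 (W1 LOAD): counter=8 r=(8,5,7) succ=(0,1,1) retry=(1,0,1)
step 10 (W3 LOAD): counter=8 r=(8,5,8) succ=(0,1,1) retry=(1,0,1)
step 11 (W1 CAS): counter=9 r=(8,5,8) succ=(1,1,1) retry=(1,0,1)
step 12 (W3 CAS): counter=9 r=(8,5,8) succ=(1,1,1) retry=(1,0,2)

counter=9 r=(8,5,8) succ=(1,1,1) retry=(1,0,2)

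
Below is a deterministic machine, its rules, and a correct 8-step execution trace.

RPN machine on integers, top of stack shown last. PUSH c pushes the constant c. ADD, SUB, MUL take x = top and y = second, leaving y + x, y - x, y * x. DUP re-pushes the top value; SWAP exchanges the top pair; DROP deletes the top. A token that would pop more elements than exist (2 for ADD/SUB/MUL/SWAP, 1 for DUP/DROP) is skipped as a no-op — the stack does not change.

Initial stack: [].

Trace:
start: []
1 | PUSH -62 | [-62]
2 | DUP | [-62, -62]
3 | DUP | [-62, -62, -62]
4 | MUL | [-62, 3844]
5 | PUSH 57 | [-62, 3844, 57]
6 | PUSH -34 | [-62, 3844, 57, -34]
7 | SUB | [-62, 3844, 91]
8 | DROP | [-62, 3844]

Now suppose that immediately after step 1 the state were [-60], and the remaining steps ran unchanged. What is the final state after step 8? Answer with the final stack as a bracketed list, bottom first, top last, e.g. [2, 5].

state after step 1 := [-60]
2 | DUP | [-60, -60]
3 | DUP | [-60, -60, -60]
4 | MUL | [-60, 3600]
5 | PUSH 57 | [-60, 3600, 57]
6 | PUSH -34 | [-60, 3600, 57, -34]
7 | SUB | [-60, 3600, 91]
8 | DROP | [-60, 3600]

[-60, 3600]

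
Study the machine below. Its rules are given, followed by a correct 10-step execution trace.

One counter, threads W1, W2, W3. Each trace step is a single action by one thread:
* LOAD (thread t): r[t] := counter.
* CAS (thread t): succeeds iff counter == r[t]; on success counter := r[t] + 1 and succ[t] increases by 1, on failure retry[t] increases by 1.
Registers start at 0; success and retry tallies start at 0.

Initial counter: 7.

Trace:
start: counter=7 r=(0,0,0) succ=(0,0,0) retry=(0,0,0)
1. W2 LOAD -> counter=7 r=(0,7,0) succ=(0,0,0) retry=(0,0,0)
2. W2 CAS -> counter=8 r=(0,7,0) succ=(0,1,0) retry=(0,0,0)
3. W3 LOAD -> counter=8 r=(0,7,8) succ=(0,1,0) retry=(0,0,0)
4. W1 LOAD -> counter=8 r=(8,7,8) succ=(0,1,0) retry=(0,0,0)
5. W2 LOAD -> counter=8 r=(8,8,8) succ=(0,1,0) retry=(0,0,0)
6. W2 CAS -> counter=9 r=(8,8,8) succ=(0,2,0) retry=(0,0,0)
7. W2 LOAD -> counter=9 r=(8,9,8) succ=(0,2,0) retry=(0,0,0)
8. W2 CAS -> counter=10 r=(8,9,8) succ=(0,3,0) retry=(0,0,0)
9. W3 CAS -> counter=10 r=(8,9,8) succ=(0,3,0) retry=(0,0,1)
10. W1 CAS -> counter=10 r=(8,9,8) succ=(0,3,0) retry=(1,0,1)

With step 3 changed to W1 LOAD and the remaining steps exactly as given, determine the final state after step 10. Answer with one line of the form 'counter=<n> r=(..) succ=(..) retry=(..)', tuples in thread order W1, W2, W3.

(re-executing from step 3 with the substitution; state before step 3: counter=8 r=(0,7,0) succ=(0,1,0) retry=(0,0,0))
3. W1 LOAD -> counter=8 r=(8,7,0) succ=(0,1,0) retry=(0,0,0)
4. W1 LOAD -> counter=8 r=(8,7,0) succ=(0,1,0) retry=(0,0,0)
5. W2 LOAD -> counter=8 r=(8,8,0) succ=(0,1,0) retry=(0,0,0)
6. W2 CAS -> counter=9 r=(8,8,0) succ=(0,2,0) retry=(0,0,0)
7. W2 LOAD -> counter=9 r=(8,9,0) succ=(0,2,0) retry=(0,0,0)
8. W2 CAS -> counter=10 r=(8,9,0) succ=(0,3,0) retry=(0,0,0)
9. W3 CAS -> counter=10 r=(8,9,0) succ=(0,3,0) retry=(0,0,1)
10. W1 CAS -> counter=10 r=(8,9,0) succ=(0,3,0) retry=(1,0,1)

counter=10 r=(8,9,0) succ=(0,3,0) retry=(1,0,1)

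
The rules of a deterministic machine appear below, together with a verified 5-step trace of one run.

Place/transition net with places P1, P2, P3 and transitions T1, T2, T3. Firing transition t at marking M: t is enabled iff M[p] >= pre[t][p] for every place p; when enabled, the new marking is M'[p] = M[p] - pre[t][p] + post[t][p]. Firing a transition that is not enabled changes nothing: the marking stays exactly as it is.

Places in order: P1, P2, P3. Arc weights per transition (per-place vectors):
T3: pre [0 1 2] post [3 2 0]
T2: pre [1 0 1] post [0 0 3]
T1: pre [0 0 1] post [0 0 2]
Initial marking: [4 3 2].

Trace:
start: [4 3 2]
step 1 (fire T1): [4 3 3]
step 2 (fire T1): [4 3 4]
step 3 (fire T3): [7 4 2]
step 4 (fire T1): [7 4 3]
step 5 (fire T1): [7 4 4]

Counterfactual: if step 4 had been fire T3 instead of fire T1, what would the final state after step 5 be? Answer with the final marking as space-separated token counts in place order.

10 5 0

(re-executing from step 4 with the substitution; state before step 4: [7 4 2])
step 4 (fire T3): [10 5 0]
step 5 (fire T1): [10 5 0]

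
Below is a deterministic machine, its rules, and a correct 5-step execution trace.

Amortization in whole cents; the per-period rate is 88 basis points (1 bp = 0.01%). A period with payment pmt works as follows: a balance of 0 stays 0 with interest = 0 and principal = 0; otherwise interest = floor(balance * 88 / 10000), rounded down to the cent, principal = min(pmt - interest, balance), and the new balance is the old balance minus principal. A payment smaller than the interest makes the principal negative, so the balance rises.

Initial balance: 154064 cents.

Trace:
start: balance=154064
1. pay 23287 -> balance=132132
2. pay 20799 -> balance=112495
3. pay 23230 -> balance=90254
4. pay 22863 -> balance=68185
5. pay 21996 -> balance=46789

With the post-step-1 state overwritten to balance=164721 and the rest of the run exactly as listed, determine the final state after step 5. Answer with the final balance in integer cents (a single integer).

state after step 1 := balance=164721
2. pay 20799 -> balance=145371
3. pay 23230 -> balance=123420
4. pay 22863 -> balance=101643
5. pay 21996 -> balance=80541

80541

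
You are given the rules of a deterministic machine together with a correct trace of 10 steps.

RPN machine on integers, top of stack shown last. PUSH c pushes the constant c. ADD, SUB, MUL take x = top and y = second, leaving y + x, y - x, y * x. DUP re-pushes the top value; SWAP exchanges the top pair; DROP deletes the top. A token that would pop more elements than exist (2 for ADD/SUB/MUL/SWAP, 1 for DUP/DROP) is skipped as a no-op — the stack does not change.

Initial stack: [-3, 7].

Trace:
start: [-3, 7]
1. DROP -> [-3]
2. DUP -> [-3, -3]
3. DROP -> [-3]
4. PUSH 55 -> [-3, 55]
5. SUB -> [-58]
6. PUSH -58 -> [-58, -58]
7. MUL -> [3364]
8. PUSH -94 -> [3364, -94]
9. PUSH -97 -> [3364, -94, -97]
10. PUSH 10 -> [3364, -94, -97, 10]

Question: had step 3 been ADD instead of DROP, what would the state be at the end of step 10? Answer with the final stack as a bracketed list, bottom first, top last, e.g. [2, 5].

[3538, -94, -97, 10]

(re-executing from step 3 with the substitution; state before step 3: [-3, -3])
3. ADD -> [-6]
4. PUSH 55 -> [-6, 55]
5. SUB -> [-61]
6. PUSH -58 -> [-61, -58]
7. MUL -> [3538]
8. PUSH -94 -> [3538, -94]
9. PUSH -97 -> [3538, -94, -97]
10. PUSH 10 -> [3538, -94, -97, 10]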